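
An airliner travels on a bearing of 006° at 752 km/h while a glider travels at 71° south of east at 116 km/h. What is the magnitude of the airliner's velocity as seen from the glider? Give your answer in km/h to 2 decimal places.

858.53 km/h

Taking east as x and north as y: airliner velocity = (78.605, 747.880) km/h; glider velocity = (37.766, -109.680) km/h.
Velocity of airliner relative to glider = (78.605, 747.880) − (37.766, -109.680) = (40.839, 857.561) km/h.
Magnitude = |(40.839, 857.561)| = 858.533 km/h.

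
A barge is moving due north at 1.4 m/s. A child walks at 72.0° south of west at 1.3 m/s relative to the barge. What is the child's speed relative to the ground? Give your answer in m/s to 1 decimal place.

0.4 m/s

Taking east as x and north as y: barge velocity = (0.000, 1.400) m/s; child velocity relative to barge = (-0.402, -1.236) m/s.
Velocity relative to ground = (0.000, 1.400) + (-0.402, -1.236) = (-0.402, 0.164) m/s.
Speed = |(-0.402, 0.164)| = 0.434 m/s.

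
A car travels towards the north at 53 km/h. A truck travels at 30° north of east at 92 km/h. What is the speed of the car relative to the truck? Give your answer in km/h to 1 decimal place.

Taking east as x and north as y: car velocity = (0.000, 53.000) km/h; truck velocity = (79.674, 46.000) km/h.
Velocity of car relative to truck = (0.000, 53.000) − (79.674, 46.000) = (-79.674, 7.000) km/h.
Magnitude = |(-79.674, 7.000)| = 79.981 km/h.

80.0 km/h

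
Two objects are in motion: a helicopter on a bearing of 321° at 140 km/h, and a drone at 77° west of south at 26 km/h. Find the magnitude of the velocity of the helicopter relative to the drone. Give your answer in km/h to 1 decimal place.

130.7 km/h

Taking east as x and north as y: helicopter velocity = (-88.105, 108.800) km/h; drone velocity = (-25.334, -5.849) km/h.
Velocity of helicopter relative to drone = (-88.105, 108.800) − (-25.334, -5.849) = (-62.771, 114.649) km/h.
Magnitude = |(-62.771, 114.649)| = 130.708 km/h.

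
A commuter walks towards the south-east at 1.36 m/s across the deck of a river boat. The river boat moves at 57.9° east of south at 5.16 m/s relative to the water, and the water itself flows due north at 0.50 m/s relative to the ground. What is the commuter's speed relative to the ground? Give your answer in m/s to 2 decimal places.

In east/north components (m/s): commuter relative to river boat = (0.962, -0.962); river boat relative to water = (4.371, -2.742); water relative to ground = (0.000, 0.500).
Sum = (5.333, -3.204) m/s.
Speed = |(5.333, -3.204)| = 6.221 m/s.

6.22 m/s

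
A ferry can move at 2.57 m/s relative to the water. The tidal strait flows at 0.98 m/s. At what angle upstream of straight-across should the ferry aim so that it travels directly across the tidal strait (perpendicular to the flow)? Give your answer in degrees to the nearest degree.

22°

To cancel the current, the upstream component of the ferry's velocity must equal the flow: 2.57 sin θ = 0.98.
sin θ = 0.98 / 2.57 = 0.3813.
θ = arcsin(0.3813) = 22.416°.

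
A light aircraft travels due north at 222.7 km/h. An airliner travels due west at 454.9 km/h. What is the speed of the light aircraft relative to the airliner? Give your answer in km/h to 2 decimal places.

Taking east as x and north as y: light aircraft velocity = (0.000, 222.700) km/h; airliner velocity = (-454.900, 0.000) km/h.
Velocity of light aircraft relative to airliner = (0.000, 222.700) − (-454.900, 0.000) = (454.900, 222.700) km/h.
Magnitude = |(454.900, 222.700)| = 506.487 km/h.

506.49 km/h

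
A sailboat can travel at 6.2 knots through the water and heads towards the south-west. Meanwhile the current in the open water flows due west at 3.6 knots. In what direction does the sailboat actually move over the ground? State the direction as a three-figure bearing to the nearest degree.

Taking east as x and north as y: velocity relative to the water = (-4.384, -4.384) knots; the water relative to ground = (-3.600, 0.000) knots.
Velocity relative to ground = (-4.384, -4.384) + (-3.600, 0.000) = (-7.984, -4.384) knots.
Bearing = atan2(-7.98, -4.38) = 241.23° clockwise from north.

241°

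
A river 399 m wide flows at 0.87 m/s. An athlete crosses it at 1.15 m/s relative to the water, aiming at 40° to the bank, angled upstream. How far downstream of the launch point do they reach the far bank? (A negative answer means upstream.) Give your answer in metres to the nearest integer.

Perpendicular speed = 0.739 m/s; crossing time = 399 / 0.739 = 539.769 s.
Net downstream speed = -0.011 m/s.
Drift = -0.011 × 539.769 = -5.911 m (upstream).

-6 m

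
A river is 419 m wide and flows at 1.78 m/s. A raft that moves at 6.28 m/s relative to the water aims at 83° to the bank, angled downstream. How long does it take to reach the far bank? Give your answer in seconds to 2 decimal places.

The component of the raft's velocity perpendicular to the bank is 6.28 × sin 83° = 6.233 m/s.
The current is parallel to the bank, so it does not affect the crossing time.
Time = 419 / 6.233 = 67.221 s.

67.22 s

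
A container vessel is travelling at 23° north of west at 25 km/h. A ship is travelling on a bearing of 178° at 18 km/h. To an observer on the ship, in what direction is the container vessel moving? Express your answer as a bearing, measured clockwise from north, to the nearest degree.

320°

Taking east as x and north as y: container vessel velocity = (-23.013, 9.768) km/h; ship velocity = (0.628, -17.989) km/h.
Velocity of container vessel relative to ship = (-23.013, 9.768) − (0.628, -17.989) = (-23.641, 27.757) km/h.
Bearing = atan2(-23.64, 27.76) = 319.58° clockwise from north.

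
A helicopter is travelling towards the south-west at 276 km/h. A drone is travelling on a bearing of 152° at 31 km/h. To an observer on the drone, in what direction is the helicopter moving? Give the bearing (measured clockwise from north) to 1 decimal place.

Taking east as x and north as y: helicopter velocity = (-195.161, -195.161) km/h; drone velocity = (14.554, -27.371) km/h.
Velocity of helicopter relative to drone = (-195.161, -195.161) − (14.554, -27.371) = (-209.715, -167.790) km/h.
Bearing = atan2(-209.72, -167.79) = 231.34° clockwise from north.

231.3°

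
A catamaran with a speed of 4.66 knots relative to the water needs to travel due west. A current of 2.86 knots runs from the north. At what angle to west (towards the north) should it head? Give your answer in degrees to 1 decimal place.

The current pushes perpendicular to the desired track; the heading must have a component into the current equal to 2.86 knots: 4.66 sin θ = 2.86.
sin θ = 0.6137, so θ = 37.860°.

37.9°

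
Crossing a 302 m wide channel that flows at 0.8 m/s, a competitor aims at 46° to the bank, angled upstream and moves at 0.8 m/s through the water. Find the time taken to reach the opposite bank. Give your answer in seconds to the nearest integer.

525 s

The component of the competitor's velocity perpendicular to the bank is 0.8 × sin 46° = 0.575 m/s.
The current is parallel to the bank, so it does not affect the crossing time.
Time = 302 / 0.575 = 524.787 s.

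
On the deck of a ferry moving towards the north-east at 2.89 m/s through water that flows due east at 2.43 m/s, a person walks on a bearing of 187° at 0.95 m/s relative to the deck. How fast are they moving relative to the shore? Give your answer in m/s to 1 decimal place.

In east/north components (m/s): person relative to ferry = (-0.116, -0.943); ferry relative to water = (2.044, 2.044); water relative to ground = (2.430, 0.000).
Sum = (4.358, 1.101) m/s.
Speed = |(4.358, 1.101)| = 4.495 m/s.

4.5 m/s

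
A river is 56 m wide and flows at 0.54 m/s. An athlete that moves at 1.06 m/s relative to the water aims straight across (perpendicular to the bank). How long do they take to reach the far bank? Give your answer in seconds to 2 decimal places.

52.83 s

The component of the athlete's velocity perpendicular to the bank is 1.06 m/s.
The flow acts along the bank and has no component across it.
Time = 56 / 1.060 = 52.830 s.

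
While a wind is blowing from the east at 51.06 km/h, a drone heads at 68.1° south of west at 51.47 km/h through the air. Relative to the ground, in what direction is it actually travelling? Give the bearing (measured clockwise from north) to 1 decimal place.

235.8°

Taking east as x and north as y: velocity relative to the air = (-19.198, -47.756) km/h; the air relative to ground = (-51.060, 0.000) km/h.
Velocity relative to ground = (-19.198, -47.756) + (-51.060, 0.000) = (-70.258, -47.756) km/h.
Bearing = atan2(-70.26, -47.76) = 235.80° clockwise from north.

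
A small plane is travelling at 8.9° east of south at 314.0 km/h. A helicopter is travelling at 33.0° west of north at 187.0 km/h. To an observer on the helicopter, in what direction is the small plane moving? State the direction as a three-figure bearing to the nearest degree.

Taking east as x and north as y: small plane velocity = (48.579, -310.219) km/h; helicopter velocity = (-101.847, 156.831) km/h.
Velocity of small plane relative to helicopter = (48.579, -310.219) − (-101.847, 156.831) = (150.427, -467.051) km/h.
Bearing = atan2(150.43, -467.05) = 162.15° clockwise from north.

162°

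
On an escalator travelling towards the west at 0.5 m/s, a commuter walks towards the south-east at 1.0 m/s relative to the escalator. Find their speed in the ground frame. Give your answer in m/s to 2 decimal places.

0.74 m/s

Taking east as x and north as y: escalator velocity = (-0.500, 0.000) m/s; commuter velocity relative to escalator = (0.707, -0.707) m/s.
Velocity relative to ground = (-0.500, 0.000) + (0.707, -0.707) = (0.207, -0.707) m/s.
Speed = |(0.207, -0.707)| = 0.737 m/s.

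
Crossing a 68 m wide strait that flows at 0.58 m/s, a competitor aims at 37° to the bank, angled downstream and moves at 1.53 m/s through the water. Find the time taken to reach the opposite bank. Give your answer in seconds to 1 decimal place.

The component of the competitor's velocity perpendicular to the bank is 1.53 × sin 37° = 0.921 m/s.
The flow acts along the bank and has no component across it.
Time = 68 / 0.921 = 73.851 s.

73.9 s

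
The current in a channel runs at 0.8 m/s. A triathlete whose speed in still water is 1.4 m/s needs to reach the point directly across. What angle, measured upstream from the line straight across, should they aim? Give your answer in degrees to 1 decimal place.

To cancel the current, the upstream component of the triathlete's velocity must equal the flow: 1.4 sin θ = 0.8.
sin θ = 0.8 / 1.4 = 0.5714.
θ = arcsin(0.5714) = 34.850°.

34.8°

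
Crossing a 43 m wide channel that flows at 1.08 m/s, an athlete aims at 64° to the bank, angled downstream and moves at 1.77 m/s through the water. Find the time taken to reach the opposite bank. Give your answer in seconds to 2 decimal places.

The component of the athlete's velocity perpendicular to the bank is 1.77 × sin 64° = 1.591 m/s.
Only the cross-stream component determines the crossing time; the current contributes nothing perpendicular to the bank.
Time = 43 / 1.591 = 27.029 s.

27.03 s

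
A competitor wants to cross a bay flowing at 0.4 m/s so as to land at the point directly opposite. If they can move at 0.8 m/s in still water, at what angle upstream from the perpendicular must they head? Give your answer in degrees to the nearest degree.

To cancel the current, the upstream component of the competitor's velocity must equal the flow: 0.8 sin θ = 0.4.
sin θ = 0.4 / 0.8 = 0.5000.
θ = arcsin(0.5000) = 30.000°.

30°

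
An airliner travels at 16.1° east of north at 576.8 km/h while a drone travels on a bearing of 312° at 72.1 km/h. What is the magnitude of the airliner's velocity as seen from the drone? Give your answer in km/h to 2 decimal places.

Taking east as x and north as y: airliner velocity = (159.955, 554.177) km/h; drone velocity = (-53.581, 48.244) km/h.
Velocity of airliner relative to drone = (159.955, 554.177) − (-53.581, 48.244) = (213.536, 505.933) km/h.
Magnitude = |(213.536, 505.933)| = 549.150 km/h.

549.15 km/h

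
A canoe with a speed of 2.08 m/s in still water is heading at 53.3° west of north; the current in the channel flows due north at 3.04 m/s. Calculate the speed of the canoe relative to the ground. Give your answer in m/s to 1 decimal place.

4.6 m/s

Taking east as x and north as y: velocity relative to the water = (-1.668, 1.243) m/s; the water relative to ground = (0.000, 3.040) m/s.
Velocity relative to ground = (-1.668, 1.243) + (0.000, 3.040) = (-1.668, 4.283) m/s.
Speed = |(-1.668, 4.283)| = 4.596 m/s.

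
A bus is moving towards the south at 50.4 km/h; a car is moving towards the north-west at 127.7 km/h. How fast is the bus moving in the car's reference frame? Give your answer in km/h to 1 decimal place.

Taking east as x and north as y: bus velocity = (0.000, -50.400) km/h; car velocity = (-90.298, 90.298) km/h.
Velocity of bus relative to car = (0.000, -50.400) − (-90.298, 90.298) = (90.298, -140.698) km/h.
Magnitude = |(90.298, -140.698)| = 167.181 km/h.

167.2 km/h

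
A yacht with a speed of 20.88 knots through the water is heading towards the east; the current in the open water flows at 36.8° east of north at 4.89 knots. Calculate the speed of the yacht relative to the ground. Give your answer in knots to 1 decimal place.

Taking east as x and north as y: velocity relative to the water = (20.880, 0.000) knots; the water relative to ground = (2.929, 3.916) knots.
Velocity relative to ground = (20.880, 0.000) + (2.929, 3.916) = (23.809, 3.916) knots.
Speed = |(23.809, 3.916)| = 24.129 knots.

24.1 knots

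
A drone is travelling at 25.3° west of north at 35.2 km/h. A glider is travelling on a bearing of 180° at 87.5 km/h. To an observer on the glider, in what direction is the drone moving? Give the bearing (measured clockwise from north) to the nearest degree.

Taking east as x and north as y: drone velocity = (-15.043, 31.824) km/h; glider velocity = (0.000, -87.500) km/h.
Velocity of drone relative to glider = (-15.043, 31.824) − (0.000, -87.500) = (-15.043, 119.324) km/h.
Bearing = atan2(-15.04, 119.32) = 352.81° clockwise from north.

353°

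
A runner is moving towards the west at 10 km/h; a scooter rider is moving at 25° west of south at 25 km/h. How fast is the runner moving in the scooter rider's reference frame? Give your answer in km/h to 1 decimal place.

Taking east as x and north as y: runner velocity = (-10.000, 0.000) km/h; scooter rider velocity = (-10.565, -22.658) km/h.
Velocity of runner relative to scooter rider = (-10.000, 0.000) − (-10.565, -22.658) = (0.565, 22.658) km/h.
Magnitude = |(0.565, 22.658)| = 22.665 km/h.

22.7 km/h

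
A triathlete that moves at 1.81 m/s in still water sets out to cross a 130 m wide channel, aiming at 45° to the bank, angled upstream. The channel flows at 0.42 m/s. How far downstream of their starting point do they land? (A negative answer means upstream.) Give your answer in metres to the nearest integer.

Perpendicular speed = 1.280 m/s; crossing time = 130 / 1.280 = 101.573 s.
Net downstream speed = -0.860 m/s.
Drift = -0.860 × 101.573 = -87.339 m (upstream).

-87 m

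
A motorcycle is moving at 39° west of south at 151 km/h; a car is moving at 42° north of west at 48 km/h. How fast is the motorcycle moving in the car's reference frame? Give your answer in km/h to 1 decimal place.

Taking east as x and north as y: motorcycle velocity = (-95.027, -117.349) km/h; car velocity = (-35.671, 32.118) km/h.
Velocity of motorcycle relative to car = (-95.027, -117.349) − (-35.671, 32.118) = (-59.356, -149.467) km/h.
Magnitude = |(-59.356, -149.467)| = 160.822 km/h.

160.8 km/h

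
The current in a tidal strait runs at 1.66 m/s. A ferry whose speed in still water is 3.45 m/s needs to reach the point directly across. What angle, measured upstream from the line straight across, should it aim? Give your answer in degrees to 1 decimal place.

To cancel the current, the upstream component of the ferry's velocity must equal the flow: 3.45 sin θ = 1.66.
sin θ = 1.66 / 3.45 = 0.4812.
θ = arcsin(0.4812) = 28.761°.

28.8°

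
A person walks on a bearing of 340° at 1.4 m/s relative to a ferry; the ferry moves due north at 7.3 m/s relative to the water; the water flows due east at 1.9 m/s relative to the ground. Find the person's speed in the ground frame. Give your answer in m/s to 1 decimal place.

In east/north components (m/s): person relative to ferry = (-0.479, 1.316); ferry relative to water = (0.000, 7.300); water relative to ground = (1.900, 0.000).
Sum = (1.421, 8.616) m/s.
Speed = |(1.421, 8.616)| = 8.732 m/s.

8.7 m/s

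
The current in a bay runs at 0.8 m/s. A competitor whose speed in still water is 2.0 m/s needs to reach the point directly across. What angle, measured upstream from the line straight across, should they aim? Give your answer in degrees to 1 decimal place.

23.6°

To cancel the current, the upstream component of the competitor's velocity must equal the flow: 2.0 sin θ = 0.8.
sin θ = 0.8 / 2.0 = 0.4000.
θ = arcsin(0.4000) = 23.578°.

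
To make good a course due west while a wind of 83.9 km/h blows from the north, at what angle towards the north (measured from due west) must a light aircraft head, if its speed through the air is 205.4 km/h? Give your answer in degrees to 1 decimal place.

24.1°

The wind pushes perpendicular to the desired track; the heading must have a component into the wind equal to 83.9 km/h: 205.4 sin θ = 83.9.
sin θ = 0.4085, so θ = 24.109°.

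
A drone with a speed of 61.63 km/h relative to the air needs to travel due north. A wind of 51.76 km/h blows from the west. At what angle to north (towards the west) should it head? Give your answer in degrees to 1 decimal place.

57.1°

The wind pushes perpendicular to the desired track; the heading must have a component into the wind equal to 51.76 km/h: 61.63 sin θ = 51.76.
sin θ = 0.8399, so θ = 57.124°.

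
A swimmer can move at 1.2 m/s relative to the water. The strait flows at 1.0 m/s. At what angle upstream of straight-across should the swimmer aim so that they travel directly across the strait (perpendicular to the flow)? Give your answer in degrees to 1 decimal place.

To cancel the current, the upstream component of the swimmer's velocity must equal the flow: 1.2 sin θ = 1.0.
sin θ = 1.0 / 1.2 = 0.8333.
θ = arcsin(0.8333) = 56.443°.

56.4°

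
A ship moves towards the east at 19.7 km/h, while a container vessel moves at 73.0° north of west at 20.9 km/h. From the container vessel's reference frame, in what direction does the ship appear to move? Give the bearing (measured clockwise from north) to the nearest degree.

Taking east as x and north as y: ship velocity = (19.700, 0.000) km/h; container vessel velocity = (-6.111, 19.987) km/h.
Velocity of ship relative to container vessel = (19.700, 0.000) − (-6.111, 19.987) = (25.811, -19.987) km/h.
Bearing = atan2(25.81, -19.99) = 127.75° clockwise from north.

128°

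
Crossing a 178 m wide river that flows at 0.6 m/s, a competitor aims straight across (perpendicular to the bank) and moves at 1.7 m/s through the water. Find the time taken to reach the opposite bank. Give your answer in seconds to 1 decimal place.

104.7 s

The component of the competitor's velocity perpendicular to the bank is 1.7 m/s.
Only the cross-stream component determines the crossing time; the current contributes nothing perpendicular to the bank.
Time = 178 / 1.700 = 104.706 s.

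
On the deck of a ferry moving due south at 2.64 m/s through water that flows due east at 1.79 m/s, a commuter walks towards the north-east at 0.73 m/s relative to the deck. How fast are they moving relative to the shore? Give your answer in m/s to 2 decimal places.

In east/north components (m/s): commuter relative to ferry = (0.516, 0.516); ferry relative to water = (0.000, -2.640); water relative to ground = (1.790, 0.000).
Sum = (2.306, -2.124) m/s.
Speed = |(2.306, -2.124)| = 3.135 m/s.

3.14 m/s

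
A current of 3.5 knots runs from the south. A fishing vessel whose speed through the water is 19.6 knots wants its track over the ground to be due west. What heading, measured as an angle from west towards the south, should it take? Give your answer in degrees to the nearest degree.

The current pushes perpendicular to the desired track; the heading must have a component into the current equal to 3.5 knots: 19.6 sin θ = 3.5.
sin θ = 0.1786, so θ = 10.287°.

10°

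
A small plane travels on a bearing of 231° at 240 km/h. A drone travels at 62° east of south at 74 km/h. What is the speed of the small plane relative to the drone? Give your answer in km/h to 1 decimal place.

Taking east as x and north as y: small plane velocity = (-186.515, -151.037) km/h; drone velocity = (65.338, -34.741) km/h.
Velocity of small plane relative to drone = (-186.515, -151.037) − (65.338, -34.741) = (-251.853, -116.296) km/h.
Magnitude = |(-251.853, -116.296)| = 277.407 km/h.

277.4 km/h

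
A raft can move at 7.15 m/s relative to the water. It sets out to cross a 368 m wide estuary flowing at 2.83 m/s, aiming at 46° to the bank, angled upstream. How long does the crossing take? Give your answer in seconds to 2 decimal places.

The component of the raft's velocity perpendicular to the bank is 7.15 × sin 46° = 5.143 m/s.
The flow acts along the bank and has no component across it.
Time = 368 / 5.143 = 71.550 s.

71.55 s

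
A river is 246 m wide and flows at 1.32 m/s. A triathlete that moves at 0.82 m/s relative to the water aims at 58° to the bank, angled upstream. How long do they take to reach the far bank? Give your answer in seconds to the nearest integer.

354 s

The component of the triathlete's velocity perpendicular to the bank is 0.82 × sin 58° = 0.695 m/s.
Only the cross-stream component determines the crossing time; the current contributes nothing perpendicular to the bank.
Time = 246 / 0.695 = 353.754 s.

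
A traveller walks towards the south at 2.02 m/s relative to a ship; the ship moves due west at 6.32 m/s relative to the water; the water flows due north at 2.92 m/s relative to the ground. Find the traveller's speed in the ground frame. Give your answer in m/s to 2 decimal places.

6.38 m/s

In east/north components (m/s): traveller relative to ship = (0.000, -2.020); ship relative to water = (-6.320, 0.000); water relative to ground = (0.000, 2.920).
Sum = (-6.320, 0.900) m/s.
Speed = |(-6.320, 0.900)| = 6.384 m/s.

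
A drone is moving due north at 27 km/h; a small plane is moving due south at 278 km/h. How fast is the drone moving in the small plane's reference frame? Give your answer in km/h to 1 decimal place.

305.0 km/h

Taking east as x and north as y: drone velocity = (0.000, 27.000) km/h; small plane velocity = (0.000, -278.000) km/h.
Velocity of drone relative to small plane = (0.000, 27.000) − (0.000, -278.000) = (0.000, 305.000) km/h.
Magnitude = |(0.000, 305.000)| = 305.000 km/h.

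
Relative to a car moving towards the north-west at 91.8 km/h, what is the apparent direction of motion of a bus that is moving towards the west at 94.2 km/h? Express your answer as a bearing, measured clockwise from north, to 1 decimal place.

204.3°

Taking east as x and north as y: bus velocity = (-94.200, 0.000) km/h; car velocity = (-64.912, 64.912) km/h.
Velocity of bus relative to car = (-94.200, 0.000) − (-64.912, 64.912) = (-29.288, -64.912) km/h.
Bearing = atan2(-29.29, -64.91) = 204.28° clockwise from north.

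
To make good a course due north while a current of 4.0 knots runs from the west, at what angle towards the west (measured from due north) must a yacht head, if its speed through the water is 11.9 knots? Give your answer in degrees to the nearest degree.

The current pushes perpendicular to the desired track; the heading must have a component into the current equal to 4.0 knots: 11.9 sin θ = 4.0.
sin θ = 0.3361, so θ = 19.642°.

20°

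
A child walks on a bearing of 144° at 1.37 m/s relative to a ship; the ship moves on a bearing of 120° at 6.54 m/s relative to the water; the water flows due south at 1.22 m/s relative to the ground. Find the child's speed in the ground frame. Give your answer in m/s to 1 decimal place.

In east/north components (m/s): child relative to ship = (0.805, -1.108); ship relative to water = (5.664, -3.270); water relative to ground = (0.000, -1.220).
Sum = (6.469, -5.598) m/s.
Speed = |(6.469, -5.598)| = 8.555 m/s.

8.6 m/s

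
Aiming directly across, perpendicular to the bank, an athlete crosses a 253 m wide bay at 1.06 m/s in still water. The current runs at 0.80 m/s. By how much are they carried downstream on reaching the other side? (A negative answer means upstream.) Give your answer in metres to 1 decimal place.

Perpendicular speed = 1.060 m/s; crossing time = 253 / 1.060 = 238.679 s.
Net downstream speed = 0.800 m/s.
Drift = 0.800 × 238.679 = 190.943 m (downstream).

190.9 m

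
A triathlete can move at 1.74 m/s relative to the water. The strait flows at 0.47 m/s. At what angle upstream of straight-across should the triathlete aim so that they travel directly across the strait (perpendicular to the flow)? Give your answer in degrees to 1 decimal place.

To cancel the current, the upstream component of the triathlete's velocity must equal the flow: 1.74 sin θ = 0.47.
sin θ = 0.47 / 1.74 = 0.2701.
θ = arcsin(0.2701) = 15.671°.

15.7°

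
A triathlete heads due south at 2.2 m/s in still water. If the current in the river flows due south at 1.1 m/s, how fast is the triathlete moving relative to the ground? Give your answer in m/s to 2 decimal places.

Taking east as x and north as y: velocity relative to the water = (0.000, -2.200) m/s; the water relative to ground = (0.000, -1.100) m/s.
Velocity relative to ground = (0.000, -2.200) + (0.000, -1.100) = (0.000, -3.300) m/s.
Speed = |(0.000, -3.300)| = 3.300 m/s.

3.30 m/s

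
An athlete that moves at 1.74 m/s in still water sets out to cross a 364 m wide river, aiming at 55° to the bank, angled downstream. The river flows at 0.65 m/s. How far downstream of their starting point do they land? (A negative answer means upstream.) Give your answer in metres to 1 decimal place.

Perpendicular speed = 1.425 m/s; crossing time = 364 / 1.425 = 255.380 s.
Net downstream speed = 1.648 m/s.
Drift = 1.648 × 255.380 = 420.873 m (downstream).

420.9 m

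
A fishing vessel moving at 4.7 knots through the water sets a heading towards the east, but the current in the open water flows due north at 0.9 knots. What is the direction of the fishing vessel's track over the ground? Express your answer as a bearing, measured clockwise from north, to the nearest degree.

Taking east as x and north as y: velocity relative to the water = (4.700, 0.000) knots; the water relative to ground = (0.000, 0.900) knots.
Velocity relative to ground = (4.700, 0.000) + (0.000, 0.900) = (4.700, 0.900) knots.
Bearing = atan2(4.70, 0.90) = 79.16° clockwise from north.

079°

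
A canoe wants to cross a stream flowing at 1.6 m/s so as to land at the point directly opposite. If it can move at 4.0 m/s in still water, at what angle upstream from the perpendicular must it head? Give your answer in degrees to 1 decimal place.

To cancel the current, the upstream component of the canoe's velocity must equal the flow: 4.0 sin θ = 1.6.
sin θ = 1.6 / 4.0 = 0.4000.
θ = arcsin(0.4000) = 23.578°.

23.6°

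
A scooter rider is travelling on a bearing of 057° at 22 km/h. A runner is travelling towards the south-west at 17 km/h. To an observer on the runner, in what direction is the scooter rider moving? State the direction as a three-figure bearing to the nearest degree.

Taking east as x and north as y: scooter rider velocity = (18.451, 11.982) km/h; runner velocity = (-12.021, -12.021) km/h.
Velocity of scooter rider relative to runner = (18.451, 11.982) − (-12.021, -12.021) = (30.472, 24.003) km/h.
Bearing = atan2(30.47, 24.00) = 51.77° clockwise from north.

052°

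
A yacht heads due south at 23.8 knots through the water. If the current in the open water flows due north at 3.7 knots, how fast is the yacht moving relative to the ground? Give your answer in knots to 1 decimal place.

Taking east as x and north as y: velocity relative to the water = (0.000, -23.800) knots; the water relative to ground = (0.000, 3.700) knots.
Velocity relative to ground = (0.000, -23.800) + (0.000, 3.700) = (0.000, -20.100) knots.
Speed = |(0.000, -20.100)| = 20.100 knots.

20.1 knots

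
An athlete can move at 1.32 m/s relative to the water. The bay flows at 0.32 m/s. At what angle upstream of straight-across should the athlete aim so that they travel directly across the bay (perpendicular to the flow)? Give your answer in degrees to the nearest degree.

To cancel the current, the upstream component of the athlete's velocity must equal the flow: 1.32 sin θ = 0.32.
sin θ = 0.32 / 1.32 = 0.2424.
θ = arcsin(0.2424) = 14.030°.

14°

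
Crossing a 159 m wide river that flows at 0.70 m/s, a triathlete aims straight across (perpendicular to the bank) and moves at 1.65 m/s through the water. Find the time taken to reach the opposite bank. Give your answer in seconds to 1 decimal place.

96.4 s

The component of the triathlete's velocity perpendicular to the bank is 1.65 m/s.
The flow acts along the bank and has no component across it.
Time = 159 / 1.650 = 96.364 s.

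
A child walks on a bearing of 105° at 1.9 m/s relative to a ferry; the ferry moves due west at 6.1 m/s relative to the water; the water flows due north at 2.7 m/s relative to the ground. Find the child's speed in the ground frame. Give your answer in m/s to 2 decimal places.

4.80 m/s

In east/north components (m/s): child relative to ferry = (1.835, -0.492); ferry relative to water = (-6.100, 0.000); water relative to ground = (0.000, 2.700).
Sum = (-4.265, 2.208) m/s.
Speed = |(-4.265, 2.208)| = 4.803 m/s.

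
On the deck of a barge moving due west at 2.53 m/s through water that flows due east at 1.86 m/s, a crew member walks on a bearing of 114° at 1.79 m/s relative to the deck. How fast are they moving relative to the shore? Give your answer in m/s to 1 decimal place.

1.2 m/s

In east/north components (m/s): crew member relative to barge = (1.635, -0.728); barge relative to water = (-2.530, 0.000); water relative to ground = (1.860, 0.000).
Sum = (0.965, -0.728) m/s.
Speed = |(0.965, -0.728)| = 1.209 m/s.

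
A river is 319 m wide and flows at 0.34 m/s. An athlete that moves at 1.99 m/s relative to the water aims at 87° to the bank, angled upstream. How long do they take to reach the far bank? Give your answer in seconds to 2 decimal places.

The component of the athlete's velocity perpendicular to the bank is 1.99 × sin 87° = 1.987 m/s.
The flow acts along the bank and has no component across it.
Time = 319 / 1.987 = 160.521 s.

160.52 s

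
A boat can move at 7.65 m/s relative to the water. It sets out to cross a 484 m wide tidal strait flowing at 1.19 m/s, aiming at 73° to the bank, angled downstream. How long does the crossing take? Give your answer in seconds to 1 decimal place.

66.2 s

The component of the boat's velocity perpendicular to the bank is 7.65 × sin 73° = 7.316 m/s.
The flow acts along the bank and has no component across it.
Time = 484 / 7.316 = 66.159 s.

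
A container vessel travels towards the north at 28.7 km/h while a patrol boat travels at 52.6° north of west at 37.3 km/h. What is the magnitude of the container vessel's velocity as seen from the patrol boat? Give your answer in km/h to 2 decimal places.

22.67 km/h

Taking east as x and north as y: container vessel velocity = (0.000, 28.700) km/h; patrol boat velocity = (-22.655, 29.632) km/h.
Velocity of container vessel relative to patrol boat = (0.000, 28.700) − (-22.655, 29.632) = (22.655, -0.932) km/h.
Magnitude = |(22.655, -0.932)| = 22.674 km/h.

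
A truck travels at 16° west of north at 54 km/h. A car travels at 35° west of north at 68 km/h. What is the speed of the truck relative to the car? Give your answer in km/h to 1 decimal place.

Taking east as x and north as y: truck velocity = (-14.884, 51.908) km/h; car velocity = (-39.003, 55.702) km/h.
Velocity of truck relative to car = (-14.884, 51.908) − (-39.003, 55.702) = (24.119, -3.794) km/h.
Magnitude = |(24.119, -3.794)| = 24.415 km/h.

24.4 km/h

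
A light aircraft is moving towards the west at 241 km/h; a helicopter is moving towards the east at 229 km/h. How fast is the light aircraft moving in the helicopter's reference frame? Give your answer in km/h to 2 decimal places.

Taking east as x and north as y: light aircraft velocity = (-241.000, 0.000) km/h; helicopter velocity = (229.000, 0.000) km/h.
Velocity of light aircraft relative to helicopter = (-241.000, 0.000) − (229.000, 0.000) = (-470.000, 0.000) km/h.
Magnitude = |(-470.000, 0.000)| = 470.000 km/h.

470.00 km/h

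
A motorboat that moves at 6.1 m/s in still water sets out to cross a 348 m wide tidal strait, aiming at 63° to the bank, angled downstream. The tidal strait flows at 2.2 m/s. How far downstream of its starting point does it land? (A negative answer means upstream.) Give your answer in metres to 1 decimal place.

Perpendicular speed = 5.435 m/s; crossing time = 348 / 5.435 = 64.028 s.
Net downstream speed = 4.969 m/s.
Drift = 4.969 × 64.028 = 318.176 m (downstream).

318.2 m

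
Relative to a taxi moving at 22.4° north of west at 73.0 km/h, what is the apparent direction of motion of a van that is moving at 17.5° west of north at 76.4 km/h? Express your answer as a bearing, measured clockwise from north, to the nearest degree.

Taking east as x and north as y: van velocity = (-22.974, 72.864) km/h; taxi velocity = (-67.492, 27.818) km/h.
Velocity of van relative to taxi = (-22.974, 72.864) − (-67.492, 27.818) = (44.518, 45.046) km/h.
Bearing = atan2(44.52, 45.05) = 44.66° clockwise from north.

045°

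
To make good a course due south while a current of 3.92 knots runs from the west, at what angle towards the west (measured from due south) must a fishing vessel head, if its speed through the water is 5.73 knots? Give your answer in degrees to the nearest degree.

43°

The current pushes perpendicular to the desired track; the heading must have a component into the current equal to 3.92 knots: 5.73 sin θ = 3.92.
sin θ = 0.6841, so θ = 43.166°.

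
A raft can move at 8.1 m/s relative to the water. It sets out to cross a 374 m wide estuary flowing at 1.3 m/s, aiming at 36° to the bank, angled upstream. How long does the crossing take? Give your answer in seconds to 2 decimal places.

78.55 s

The component of the raft's velocity perpendicular to the bank is 8.1 × sin 36° = 4.761 m/s.
The flow acts along the bank and has no component across it.
Time = 374 / 4.761 = 78.554 s.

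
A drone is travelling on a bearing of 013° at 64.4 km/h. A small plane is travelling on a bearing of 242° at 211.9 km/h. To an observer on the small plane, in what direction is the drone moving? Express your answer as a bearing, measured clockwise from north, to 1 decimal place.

Taking east as x and north as y: drone velocity = (14.487, 62.749) km/h; small plane velocity = (-187.097, -99.481) km/h.
Velocity of drone relative to small plane = (14.487, 62.749) − (-187.097, -99.481) = (201.583, 162.230) km/h.
Bearing = atan2(201.58, 162.23) = 51.17° clockwise from north.

051.2°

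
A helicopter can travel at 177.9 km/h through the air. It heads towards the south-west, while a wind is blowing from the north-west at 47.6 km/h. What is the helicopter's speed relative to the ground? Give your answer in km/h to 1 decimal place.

Taking east as x and north as y: velocity relative to the air = (-125.794, -125.794) km/h; the air relative to ground = (33.658, -33.658) km/h.
Velocity relative to ground = (-125.794, -125.794) + (33.658, -33.658) = (-92.136, -159.453) km/h.
Speed = |(-92.136, -159.453)| = 184.158 km/h.

184.2 km/h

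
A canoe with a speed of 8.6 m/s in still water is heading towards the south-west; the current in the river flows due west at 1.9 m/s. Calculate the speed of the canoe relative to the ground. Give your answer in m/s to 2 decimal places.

Taking east as x and north as y: velocity relative to the water = (-6.081, -6.081) m/s; the water relative to ground = (-1.900, 0.000) m/s.
Velocity relative to ground = (-6.081, -6.081) + (-1.900, 0.000) = (-7.981, -6.081) m/s.
Speed = |(-7.981, -6.081)| = 10.034 m/s.

10.03 m/s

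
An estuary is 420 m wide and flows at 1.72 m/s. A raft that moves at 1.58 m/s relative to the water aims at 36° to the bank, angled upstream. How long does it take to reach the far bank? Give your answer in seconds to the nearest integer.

The component of the raft's velocity perpendicular to the bank is 1.58 × sin 36° = 0.929 m/s.
The flow acts along the bank and has no component across it.
Time = 420 / 0.929 = 452.245 s.

452 s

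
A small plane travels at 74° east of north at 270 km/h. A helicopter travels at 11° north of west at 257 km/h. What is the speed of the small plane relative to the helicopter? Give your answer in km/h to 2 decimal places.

Taking east as x and north as y: small plane velocity = (259.541, 74.422) km/h; helicopter velocity = (-252.278, 49.038) km/h.
Velocity of small plane relative to helicopter = (259.541, 74.422) − (-252.278, 49.038) = (511.819, 25.384) km/h.
Magnitude = |(511.819, 25.384)| = 512.448 km/h.

512.45 km/h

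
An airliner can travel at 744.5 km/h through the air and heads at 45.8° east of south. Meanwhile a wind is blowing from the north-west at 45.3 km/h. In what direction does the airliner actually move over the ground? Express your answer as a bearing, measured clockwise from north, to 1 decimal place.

Taking east as x and north as y: velocity relative to the air = (533.740, -519.039) km/h; the air relative to ground = (32.032, -32.032) km/h.
Velocity relative to ground = (533.740, -519.039) + (32.032, -32.032) = (565.772, -551.071) km/h.
Bearing = atan2(565.77, -551.07) = 134.25° clockwise from north.

134.2°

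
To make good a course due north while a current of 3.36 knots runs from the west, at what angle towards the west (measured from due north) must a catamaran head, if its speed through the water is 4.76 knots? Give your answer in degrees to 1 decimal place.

44.9°

The current pushes perpendicular to the desired track; the heading must have a component into the current equal to 3.36 knots: 4.76 sin θ = 3.36.
sin θ = 0.7059, so θ = 44.901°.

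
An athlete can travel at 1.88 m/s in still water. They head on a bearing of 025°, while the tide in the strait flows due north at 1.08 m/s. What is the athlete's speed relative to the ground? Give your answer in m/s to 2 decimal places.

Taking east as x and north as y: velocity relative to the water = (0.795, 1.704) m/s; the water relative to ground = (0.000, 1.080) m/s.
Velocity relative to ground = (0.795, 1.704) + (0.000, 1.080) = (0.795, 2.784) m/s.
Speed = |(0.795, 2.784)| = 2.895 m/s.

2.90 m/s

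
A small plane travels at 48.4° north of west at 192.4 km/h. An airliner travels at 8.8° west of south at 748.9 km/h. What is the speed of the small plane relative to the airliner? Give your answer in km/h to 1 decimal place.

Taking east as x and north as y: small plane velocity = (-127.739, 143.876) km/h; airliner velocity = (-114.571, -740.084) km/h.
Velocity of small plane relative to airliner = (-127.739, 143.876) − (-114.571, -740.084) = (-13.168, 883.961) km/h.
Magnitude = |(-13.168, 883.961)| = 884.059 km/h.

884.1 km/h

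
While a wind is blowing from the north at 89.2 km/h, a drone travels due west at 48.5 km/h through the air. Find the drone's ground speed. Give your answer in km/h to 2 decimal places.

101.53 km/h

Taking east as x and north as y: velocity relative to the air = (-48.500, 0.000) km/h; the air relative to ground = (0.000, -89.200) km/h.
Velocity relative to ground = (-48.500, 0.000) + (0.000, -89.200) = (-48.500, -89.200) km/h.
Speed = |(-48.500, -89.200)| = 101.533 km/h.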